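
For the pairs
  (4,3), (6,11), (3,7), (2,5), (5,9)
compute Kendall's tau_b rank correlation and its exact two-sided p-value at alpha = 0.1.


Step 1: Enumerate the 10 unordered pairs (i,j) with i<j and classify each by sign(x_j-x_i) * sign(y_j-y_i).
  (1,2):dx=+2,dy=+8->C; (1,3):dx=-1,dy=+4->D; (1,4):dx=-2,dy=+2->D; (1,5):dx=+1,dy=+6->C
  (2,3):dx=-3,dy=-4->C; (2,4):dx=-4,dy=-6->C; (2,5):dx=-1,dy=-2->C; (3,4):dx=-1,dy=-2->C
  (3,5):dx=+2,dy=+2->C; (4,5):dx=+3,dy=+4->C
Step 2: C = 8, D = 2, total pairs = 10.
Step 3: tau = (C - D)/(n(n-1)/2) = (8 - 2)/10 = 0.600000.
Step 4: Exact two-sided p-value (enumerate n! = 120 permutations of y under H0): p = 0.233333.
Step 5: alpha = 0.1. fail to reject H0.

tau_b = 0.6000 (C=8, D=2), p = 0.233333, fail to reject H0.


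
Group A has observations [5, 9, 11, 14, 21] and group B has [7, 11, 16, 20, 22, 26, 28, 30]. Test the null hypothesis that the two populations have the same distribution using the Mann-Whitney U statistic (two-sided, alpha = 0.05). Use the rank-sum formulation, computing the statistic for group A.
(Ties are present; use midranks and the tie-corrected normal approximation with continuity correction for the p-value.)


Step 1: Combine and sort all 13 observations; assign midranks.
sorted (value, group): (5,X), (7,Y), (9,X), (11,X), (11,Y), (14,X), (16,Y), (20,Y), (21,X), (22,Y), (26,Y), (28,Y), (30,Y)
ranks: 5->1, 7->2, 9->3, 11->4.5, 11->4.5, 14->6, 16->7, 20->8, 21->9, 22->10, 26->11, 28->12, 30->13
Step 2: Rank sum for X: R1 = 1 + 3 + 4.5 + 6 + 9 = 23.5.
Step 3: U_X = R1 - n1(n1+1)/2 = 23.5 - 5*6/2 = 23.5 - 15 = 8.5.
       U_Y = n1*n2 - U_X = 40 - 8.5 = 31.5.
Step 4: Ties are present, so use the tie-corrected normal approximation (with continuity correction) for the p-value.
Step 5: p-value = 0.106864; compare to alpha = 0.05. fail to reject H0.

U_X = 8.5, p = 0.106864, fail to reject H0 at alpha = 0.05.


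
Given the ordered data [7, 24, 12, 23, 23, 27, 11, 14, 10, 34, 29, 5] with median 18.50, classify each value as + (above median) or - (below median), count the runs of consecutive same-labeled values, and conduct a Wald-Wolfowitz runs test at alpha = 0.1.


Step 1: Compute median = 18.50; label A = above, B = below.
Labels in order: BABAAABBBAAB  (n_A = 6, n_B = 6)
Step 2: Count runs R = 7.
Step 3: Under H0 (random ordering), E[R] = 2*n_A*n_B/(n_A+n_B) + 1 = 2*6*6/12 + 1 = 7.0000.
        Var[R] = 2*n_A*n_B*(2*n_A*n_B - n_A - n_B) / ((n_A+n_B)^2 * (n_A+n_B-1)) = 4320/1584 = 2.7273.
        SD[R] = 1.6514.
Step 4: R = E[R], so z = 0 with no continuity correction.
Step 5: Two-sided p-value via normal approximation = 2*(1 - Phi(|z|)) = 1.000000.
Step 6: alpha = 0.1. fail to reject H0.

R = 7, z = 0.0000, p = 1.000000, fail to reject H0.


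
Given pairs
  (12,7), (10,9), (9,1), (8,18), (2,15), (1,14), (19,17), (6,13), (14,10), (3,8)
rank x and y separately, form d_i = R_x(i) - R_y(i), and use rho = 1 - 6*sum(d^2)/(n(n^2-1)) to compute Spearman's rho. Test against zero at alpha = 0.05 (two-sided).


Step 1: Rank x and y separately (midranks; no ties here).
rank(x): 12->8, 10->7, 9->6, 8->5, 2->2, 1->1, 19->10, 6->4, 14->9, 3->3
rank(y): 7->2, 9->4, 1->1, 18->10, 15->8, 14->7, 17->9, 13->6, 10->5, 8->3
Step 2: d_i = R_x(i) - R_y(i); compute d_i^2.
  (8-2)^2=36, (7-4)^2=9, (6-1)^2=25, (5-10)^2=25, (2-8)^2=36, (1-7)^2=36, (10-9)^2=1, (4-6)^2=4, (9-5)^2=16, (3-3)^2=0
sum(d^2) = 188.
Step 3: rho = 1 - 6*188 / (10*(10^2 - 1)) = 1 - 1128/990 = -0.139394.
Step 4: Under H0, t = rho * sqrt((n-2)/(1-rho^2)) = -0.3982 ~ t(8).
Step 5: Two-sided p-value from the t-distribution with 8 df = 0.700932.
Step 6: alpha = 0.05. fail to reject H0.

rho = -0.1394, p = 0.700932, fail to reject H0 at alpha = 0.05.


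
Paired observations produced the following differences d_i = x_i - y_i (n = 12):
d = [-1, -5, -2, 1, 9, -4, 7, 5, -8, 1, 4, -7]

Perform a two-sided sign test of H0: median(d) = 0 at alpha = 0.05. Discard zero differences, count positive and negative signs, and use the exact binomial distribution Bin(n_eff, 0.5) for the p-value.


Step 1: Discard zero differences. Original n = 12; n_eff = number of nonzero differences = 12.
Nonzero differences (with sign): -1, -5, -2, +1, +9, -4, +7, +5, -8, +1, +4, -7
Step 2: Count signs: positive = 6, negative = 6.
Step 3: Under H0: P(positive) = 0.5, so the number of positives S ~ Bin(12, 0.5).
Step 4: Two-sided exact p-value = sum of Bin(12,0.5) probabilities at or below the observed probability = 1.000000.
Step 5: alpha = 0.05. fail to reject H0.

n_eff = 12, pos = 6, neg = 6, p = 1.000000, fail to reject H0.


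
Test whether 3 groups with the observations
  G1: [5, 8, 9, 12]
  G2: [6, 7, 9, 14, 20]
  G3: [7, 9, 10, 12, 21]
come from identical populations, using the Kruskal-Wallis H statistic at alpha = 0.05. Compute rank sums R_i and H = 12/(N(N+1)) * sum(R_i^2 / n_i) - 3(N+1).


Step 1: Combine all N = 14 observations and assign midranks.
sorted (value, group, rank): (5,G1,1), (6,G2,2), (7,G2,3.5), (7,G3,3.5), (8,G1,5), (9,G1,7), (9,G2,7), (9,G3,7), (10,G3,9), (12,G1,10.5), (12,G3,10.5), (14,G2,12), (20,G2,13), (21,G3,14)
Step 2: Sum ranks within each group.
R_1 = 23.5 (n_1 = 4)
R_2 = 37.5 (n_2 = 5)
R_3 = 44 (n_3 = 5)
Step 3: H = 12/(N(N+1)) * sum(R_i^2/n_i) - 3(N+1)
     = 12/(14*15) * (23.5^2/4 + 37.5^2/5 + 44^2/5) - 3*15
     = 0.057143 * 806.513 - 45
     = 1.086429.
Step 4: Ties present; correction factor C = 1 - 36/(14^3 - 14) = 0.986813. Corrected H = 1.086429 / 0.986813 = 1.100947.
Step 5: Under H0, H ~ chi^2(2); p-value = 0.576677.
Step 6: alpha = 0.05. fail to reject H0.

H = 1.1009, df = 2, p = 0.576677, fail to reject H0.


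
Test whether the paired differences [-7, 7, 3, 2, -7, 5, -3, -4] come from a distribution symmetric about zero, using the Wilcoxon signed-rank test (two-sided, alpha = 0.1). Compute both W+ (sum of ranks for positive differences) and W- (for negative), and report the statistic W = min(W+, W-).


Step 1: Drop any zero differences (none here) and take |d_i|.
|d| = [7, 7, 3, 2, 7, 5, 3, 4]
Step 2: Midrank |d_i| (ties get averaged ranks).
ranks: |7|->7, |7|->7, |3|->2.5, |2|->1, |7|->7, |5|->5, |3|->2.5, |4|->4
Step 3: Attach original signs; sum ranks with positive sign and with negative sign.
W+ = 7 + 2.5 + 1 + 5 = 15.5
W- = 7 + 7 + 2.5 + 4 = 20.5
(Check: W+ + W- = 36 should equal n(n+1)/2 = 36.)
Step 4: Test statistic W = min(W+, W-) = 15.5.
Step 5: Ties in |d|, so use the tie-corrected normal approximation.
        E[W] = n(n+1)/4 = 8*9/4 = 18.
        Tie groups: |d|=3 (t=2), |d|=7 (t=3); sum(t^3 - t) = 30.
        Var[W] = n(n+1)(2n+1)/24 - sum(t^3-t)/48 = 1224/24 - 30/48 = 50.375.
        z = (W - E[W]) / sqrt(Var[W]) = (15.5 - 18) / 7.0975 = -0.3522.
        Two-sided p = 2*Phi(z) = 0.724662.
Step 6: alpha = 0.1. fail to reject H0.

W+ = 15.5, W- = 20.5, W = min = 15.5, p = 0.724662, fail to reject H0.


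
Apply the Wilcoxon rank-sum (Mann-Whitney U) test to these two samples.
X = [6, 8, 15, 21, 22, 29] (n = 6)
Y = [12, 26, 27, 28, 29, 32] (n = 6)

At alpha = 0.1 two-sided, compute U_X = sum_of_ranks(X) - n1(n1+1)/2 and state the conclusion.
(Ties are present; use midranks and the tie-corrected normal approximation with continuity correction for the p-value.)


Step 1: Combine and sort all 12 observations; assign midranks.
sorted (value, group): (6,X), (8,X), (12,Y), (15,X), (21,X), (22,X), (26,Y), (27,Y), (28,Y), (29,X), (29,Y), (32,Y)
ranks: 6->1, 8->2, 12->3, 15->4, 21->5, 22->6, 26->7, 27->8, 28->9, 29->10.5, 29->10.5, 32->12
Step 2: Rank sum for X: R1 = 1 + 2 + 4 + 5 + 6 + 10.5 = 28.5.
Step 3: U_X = R1 - n1(n1+1)/2 = 28.5 - 6*7/2 = 28.5 - 21 = 7.5.
       U_Y = n1*n2 - U_X = 36 - 7.5 = 28.5.
Step 4: Ties are present, so use the tie-corrected normal approximation (with continuity correction) for the p-value.
Step 5: p-value = 0.108695; compare to alpha = 0.1. fail to reject H0.

U_X = 7.5, p = 0.108695, fail to reject H0 at alpha = 0.1.


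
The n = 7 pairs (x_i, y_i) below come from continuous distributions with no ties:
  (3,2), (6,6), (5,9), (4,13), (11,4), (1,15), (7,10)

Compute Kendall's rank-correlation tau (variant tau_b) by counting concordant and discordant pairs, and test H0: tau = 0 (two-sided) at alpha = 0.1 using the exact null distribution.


Step 1: Enumerate the 21 unordered pairs (i,j) with i<j and classify each by sign(x_j-x_i) * sign(y_j-y_i).
  (1,2):dx=+3,dy=+4->C; (1,3):dx=+2,dy=+7->C; (1,4):dx=+1,dy=+11->C; (1,5):dx=+8,dy=+2->C
  (1,6):dx=-2,dy=+13->D; (1,7):dx=+4,dy=+8->C; (2,3):dx=-1,dy=+3->D; (2,4):dx=-2,dy=+7->D
  (2,5):dx=+5,dy=-2->D; (2,6):dx=-5,dy=+9->D; (2,7):dx=+1,dy=+4->C; (3,4):dx=-1,dy=+4->D
  (3,5):dx=+6,dy=-5->D; (3,6):dx=-4,dy=+6->D; (3,7):dx=+2,dy=+1->C; (4,5):dx=+7,dy=-9->D
  (4,6):dx=-3,dy=+2->D; (4,7):dx=+3,dy=-3->D; (5,6):dx=-10,dy=+11->D; (5,7):dx=-4,dy=+6->D
  (6,7):dx=+6,dy=-5->D
Step 2: C = 7, D = 14, total pairs = 21.
Step 3: tau = (C - D)/(n(n-1)/2) = (7 - 14)/21 = -0.333333.
Step 4: Exact two-sided p-value (enumerate n! = 5040 permutations of y under H0): p = 0.381349.
Step 5: alpha = 0.1. fail to reject H0.

tau_b = -0.3333 (C=7, D=14), p = 0.381349, fail to reject H0.


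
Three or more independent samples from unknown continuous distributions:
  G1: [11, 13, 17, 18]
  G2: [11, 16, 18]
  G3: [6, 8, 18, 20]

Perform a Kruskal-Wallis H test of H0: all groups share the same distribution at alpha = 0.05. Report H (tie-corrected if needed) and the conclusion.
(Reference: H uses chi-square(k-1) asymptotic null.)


Step 1: Combine all N = 11 observations and assign midranks.
sorted (value, group, rank): (6,G3,1), (8,G3,2), (11,G1,3.5), (11,G2,3.5), (13,G1,5), (16,G2,6), (17,G1,7), (18,G1,9), (18,G2,9), (18,G3,9), (20,G3,11)
Step 2: Sum ranks within each group.
R_1 = 24.5 (n_1 = 4)
R_2 = 18.5 (n_2 = 3)
R_3 = 23 (n_3 = 4)
Step 3: H = 12/(N(N+1)) * sum(R_i^2/n_i) - 3(N+1)
     = 12/(11*12) * (24.5^2/4 + 18.5^2/3 + 23^2/4) - 3*12
     = 0.090909 * 396.396 - 36
     = 0.035985.
Step 4: Ties present; correction factor C = 1 - 30/(11^3 - 11) = 0.977273. Corrected H = 0.035985 / 0.977273 = 0.036822.
Step 5: Under H0, H ~ chi^2(2); p-value = 0.981758.
Step 6: alpha = 0.05. fail to reject H0.

H = 0.0368, df = 2, p = 0.981758, fail to reject H0.


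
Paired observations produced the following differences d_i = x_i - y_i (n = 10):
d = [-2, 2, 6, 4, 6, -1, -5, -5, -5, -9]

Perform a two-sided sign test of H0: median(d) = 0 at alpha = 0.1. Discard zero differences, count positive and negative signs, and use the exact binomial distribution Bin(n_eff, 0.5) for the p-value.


Step 1: Discard zero differences. Original n = 10; n_eff = number of nonzero differences = 10.
Nonzero differences (with sign): -2, +2, +6, +4, +6, -1, -5, -5, -5, -9
Step 2: Count signs: positive = 4, negative = 6.
Step 3: Under H0: P(positive) = 0.5, so the number of positives S ~ Bin(10, 0.5).
Step 4: Two-sided exact p-value = sum of Bin(10,0.5) probabilities at or below the observed probability = 0.753906.
Step 5: alpha = 0.1. fail to reject H0.

n_eff = 10, pos = 4, neg = 6, p = 0.753906, fail to reject H0.


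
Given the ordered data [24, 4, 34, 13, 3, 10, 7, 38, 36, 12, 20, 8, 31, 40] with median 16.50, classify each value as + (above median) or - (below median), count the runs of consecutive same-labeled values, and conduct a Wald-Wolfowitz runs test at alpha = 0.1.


Step 1: Compute median = 16.50; label A = above, B = below.
Labels in order: ABABBBBAABABAA  (n_A = 7, n_B = 7)
Step 2: Count runs R = 9.
Step 3: Under H0 (random ordering), E[R] = 2*n_A*n_B/(n_A+n_B) + 1 = 2*7*7/14 + 1 = 8.0000.
        Var[R] = 2*n_A*n_B*(2*n_A*n_B - n_A - n_B) / ((n_A+n_B)^2 * (n_A+n_B-1)) = 8232/2548 = 3.2308.
        SD[R] = 1.7974.
Step 4: Continuity-corrected z = (R - 0.5 - E[R]) / SD[R] = (9 - 0.5 - 8.0000) / 1.7974 = 0.2782.
Step 5: Two-sided p-value via normal approximation = 2*(1 - Phi(|z|)) = 0.780879.
Step 6: alpha = 0.1. fail to reject H0.

R = 9, z = 0.2782, p = 0.780879, fail to reject H0.


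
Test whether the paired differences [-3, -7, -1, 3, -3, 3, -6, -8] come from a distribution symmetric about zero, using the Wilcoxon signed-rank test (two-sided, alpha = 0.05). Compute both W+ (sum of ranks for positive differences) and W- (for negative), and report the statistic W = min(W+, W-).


Step 1: Drop any zero differences (none here) and take |d_i|.
|d| = [3, 7, 1, 3, 3, 3, 6, 8]
Step 2: Midrank |d_i| (ties get averaged ranks).
ranks: |3|->3.5, |7|->7, |1|->1, |3|->3.5, |3|->3.5, |3|->3.5, |6|->6, |8|->8
Step 3: Attach original signs; sum ranks with positive sign and with negative sign.
W+ = 3.5 + 3.5 = 7
W- = 3.5 + 7 + 1 + 3.5 + 6 + 8 = 29
(Check: W+ + W- = 36 should equal n(n+1)/2 = 36.)
Step 4: Test statistic W = min(W+, W-) = 7.
Step 5: Ties in |d|, so use the tie-corrected normal approximation.
        E[W] = n(n+1)/4 = 8*9/4 = 18.
        Tie groups: |d|=3 (t=4); sum(t^3 - t) = 60.
        Var[W] = n(n+1)(2n+1)/24 - sum(t^3-t)/48 = 1224/24 - 60/48 = 49.75.
        z = (W - E[W]) / sqrt(Var[W]) = (7 - 18) / 7.0534 = -1.5595.
        Two-sided p = 2*Phi(z) = 0.118869.
Step 6: alpha = 0.05. fail to reject H0.

W+ = 7, W- = 29, W = min = 7, p = 0.118869, fail to reject H0.


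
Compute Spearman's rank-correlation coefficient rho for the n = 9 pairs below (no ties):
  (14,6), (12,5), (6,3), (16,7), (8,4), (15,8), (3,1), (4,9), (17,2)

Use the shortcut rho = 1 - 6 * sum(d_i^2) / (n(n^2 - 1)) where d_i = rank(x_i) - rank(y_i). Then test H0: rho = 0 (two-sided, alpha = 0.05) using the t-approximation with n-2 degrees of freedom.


Step 1: Rank x and y separately (midranks; no ties here).
rank(x): 14->6, 12->5, 6->3, 16->8, 8->4, 15->7, 3->1, 4->2, 17->9
rank(y): 6->6, 5->5, 3->3, 7->7, 4->4, 8->8, 1->1, 9->9, 2->2
Step 2: d_i = R_x(i) - R_y(i); compute d_i^2.
  (6-6)^2=0, (5-5)^2=0, (3-3)^2=0, (8-7)^2=1, (4-4)^2=0, (7-8)^2=1, (1-1)^2=0, (2-9)^2=49, (9-2)^2=49
sum(d^2) = 100.
Step 3: rho = 1 - 6*100 / (9*(9^2 - 1)) = 1 - 600/720 = 0.166667.
Step 4: Under H0, t = rho * sqrt((n-2)/(1-rho^2)) = 0.4472 ~ t(7).
Step 5: Two-sided p-value from the t-distribution with 7 df = 0.668231.
Step 6: alpha = 0.05. fail to reject H0.

rho = 0.1667, p = 0.668231, fail to reject H0 at alpha = 0.05.


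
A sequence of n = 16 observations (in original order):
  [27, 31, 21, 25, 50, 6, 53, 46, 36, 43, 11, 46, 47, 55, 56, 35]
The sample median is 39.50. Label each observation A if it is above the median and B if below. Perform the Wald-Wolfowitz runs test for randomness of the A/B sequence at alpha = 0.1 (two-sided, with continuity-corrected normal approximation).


Step 1: Compute median = 39.50; label A = above, B = below.
Labels in order: BBBBABAABABAAAAB  (n_A = 8, n_B = 8)
Step 2: Count runs R = 9.
Step 3: Under H0 (random ordering), E[R] = 2*n_A*n_B/(n_A+n_B) + 1 = 2*8*8/16 + 1 = 9.0000.
        Var[R] = 2*n_A*n_B*(2*n_A*n_B - n_A - n_B) / ((n_A+n_B)^2 * (n_A+n_B-1)) = 14336/3840 = 3.7333.
        SD[R] = 1.9322.
Step 4: R = E[R], so z = 0 with no continuity correction.
Step 5: Two-sided p-value via normal approximation = 2*(1 - Phi(|z|)) = 1.000000.
Step 6: alpha = 0.1. fail to reject H0.

R = 9, z = 0.0000, p = 1.000000, fail to reject H0.


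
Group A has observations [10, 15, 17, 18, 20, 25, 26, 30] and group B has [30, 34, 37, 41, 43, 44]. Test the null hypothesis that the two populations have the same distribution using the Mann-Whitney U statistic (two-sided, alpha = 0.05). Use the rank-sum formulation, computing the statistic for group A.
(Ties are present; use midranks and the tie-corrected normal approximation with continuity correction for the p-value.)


Step 1: Combine and sort all 14 observations; assign midranks.
sorted (value, group): (10,X), (15,X), (17,X), (18,X), (20,X), (25,X), (26,X), (30,X), (30,Y), (34,Y), (37,Y), (41,Y), (43,Y), (44,Y)
ranks: 10->1, 15->2, 17->3, 18->4, 20->5, 25->6, 26->7, 30->8.5, 30->8.5, 34->10, 37->11, 41->12, 43->13, 44->14
Step 2: Rank sum for X: R1 = 1 + 2 + 3 + 4 + 5 + 6 + 7 + 8.5 = 36.5.
Step 3: U_X = R1 - n1(n1+1)/2 = 36.5 - 8*9/2 = 36.5 - 36 = 0.5.
       U_Y = n1*n2 - U_X = 48 - 0.5 = 47.5.
Step 4: Ties are present, so use the tie-corrected normal approximation (with continuity correction) for the p-value.
Step 5: p-value = 0.002953; compare to alpha = 0.05. reject H0.

U_X = 0.5, p = 0.002953, reject H0 at alpha = 0.05.


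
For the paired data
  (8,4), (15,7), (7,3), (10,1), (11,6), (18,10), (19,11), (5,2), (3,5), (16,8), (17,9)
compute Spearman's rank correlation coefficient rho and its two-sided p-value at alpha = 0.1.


Step 1: Rank x and y separately (midranks; no ties here).
rank(x): 8->4, 15->7, 7->3, 10->5, 11->6, 18->10, 19->11, 5->2, 3->1, 16->8, 17->9
rank(y): 4->4, 7->7, 3->3, 1->1, 6->6, 10->10, 11->11, 2->2, 5->5, 8->8, 9->9
Step 2: d_i = R_x(i) - R_y(i); compute d_i^2.
  (4-4)^2=0, (7-7)^2=0, (3-3)^2=0, (5-1)^2=16, (6-6)^2=0, (10-10)^2=0, (11-11)^2=0, (2-2)^2=0, (1-5)^2=16, (8-8)^2=0, (9-9)^2=0
sum(d^2) = 32.
Step 3: rho = 1 - 6*32 / (11*(11^2 - 1)) = 1 - 192/1320 = 0.854545.
Step 4: Under H0, t = rho * sqrt((n-2)/(1-rho^2)) = 4.9360 ~ t(9).
Step 5: Two-sided p-value from the t-distribution with 9 df = 0.000807.
Step 6: alpha = 0.1. reject H0.

rho = 0.8545, p = 0.000807, reject H0 at alpha = 0.1.


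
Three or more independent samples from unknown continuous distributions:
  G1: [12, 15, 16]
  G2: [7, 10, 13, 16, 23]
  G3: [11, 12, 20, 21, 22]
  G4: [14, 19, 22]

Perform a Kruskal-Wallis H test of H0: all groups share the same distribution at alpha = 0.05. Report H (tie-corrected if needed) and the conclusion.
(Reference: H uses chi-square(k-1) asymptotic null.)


Step 1: Combine all N = 16 observations and assign midranks.
sorted (value, group, rank): (7,G2,1), (10,G2,2), (11,G3,3), (12,G1,4.5), (12,G3,4.5), (13,G2,6), (14,G4,7), (15,G1,8), (16,G1,9.5), (16,G2,9.5), (19,G4,11), (20,G3,12), (21,G3,13), (22,G3,14.5), (22,G4,14.5), (23,G2,16)
Step 2: Sum ranks within each group.
R_1 = 22 (n_1 = 3)
R_2 = 34.5 (n_2 = 5)
R_3 = 47 (n_3 = 5)
R_4 = 32.5 (n_4 = 3)
Step 3: H = 12/(N(N+1)) * sum(R_i^2/n_i) - 3(N+1)
     = 12/(16*17) * (22^2/3 + 34.5^2/5 + 47^2/5 + 32.5^2/3) - 3*17
     = 0.044118 * 1193.27 - 51
     = 1.644118.
Step 4: Ties present; correction factor C = 1 - 18/(16^3 - 16) = 0.995588. Corrected H = 1.644118 / 0.995588 = 1.651403.
Step 5: Under H0, H ~ chi^2(3); p-value = 0.647791.
Step 6: alpha = 0.05. fail to reject H0.

H = 1.6514, df = 3, p = 0.647791, fail to reject H0.


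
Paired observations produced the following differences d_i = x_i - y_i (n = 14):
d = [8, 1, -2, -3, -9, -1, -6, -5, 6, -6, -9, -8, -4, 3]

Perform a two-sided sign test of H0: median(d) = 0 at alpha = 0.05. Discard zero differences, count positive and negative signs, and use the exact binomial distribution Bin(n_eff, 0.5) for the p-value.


Step 1: Discard zero differences. Original n = 14; n_eff = number of nonzero differences = 14.
Nonzero differences (with sign): +8, +1, -2, -3, -9, -1, -6, -5, +6, -6, -9, -8, -4, +3
Step 2: Count signs: positive = 4, negative = 10.
Step 3: Under H0: P(positive) = 0.5, so the number of positives S ~ Bin(14, 0.5).
Step 4: Two-sided exact p-value = sum of Bin(14,0.5) probabilities at or below the observed probability = 0.179565.
Step 5: alpha = 0.05. fail to reject H0.

n_eff = 14, pos = 4, neg = 10, p = 0.179565, fail to reject H0.


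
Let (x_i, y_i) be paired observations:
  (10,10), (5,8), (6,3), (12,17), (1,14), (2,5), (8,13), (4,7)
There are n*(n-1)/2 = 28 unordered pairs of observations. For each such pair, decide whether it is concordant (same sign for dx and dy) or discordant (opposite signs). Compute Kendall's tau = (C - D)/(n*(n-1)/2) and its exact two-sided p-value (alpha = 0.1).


Step 1: Enumerate the 28 unordered pairs (i,j) with i<j and classify each by sign(x_j-x_i) * sign(y_j-y_i).
  (1,2):dx=-5,dy=-2->C; (1,3):dx=-4,dy=-7->C; (1,4):dx=+2,dy=+7->C; (1,5):dx=-9,dy=+4->D
  (1,6):dx=-8,dy=-5->C; (1,7):dx=-2,dy=+3->D; (1,8):dx=-6,dy=-3->C; (2,3):dx=+1,dy=-5->D
  (2,4):dx=+7,dy=+9->C; (2,5):dx=-4,dy=+6->D; (2,6):dx=-3,dy=-3->C; (2,7):dx=+3,dy=+5->C
  (2,8):dx=-1,dy=-1->C; (3,4):dx=+6,dy=+14->C; (3,5):dx=-5,dy=+11->D; (3,6):dx=-4,dy=+2->D
  (3,7):dx=+2,dy=+10->C; (3,8):dx=-2,dy=+4->D; (4,5):dx=-11,dy=-3->C; (4,6):dx=-10,dy=-12->C
  (4,7):dx=-4,dy=-4->C; (4,8):dx=-8,dy=-10->C; (5,6):dx=+1,dy=-9->D; (5,7):dx=+7,dy=-1->D
  (5,8):dx=+3,dy=-7->D; (6,7):dx=+6,dy=+8->C; (6,8):dx=+2,dy=+2->C; (7,8):dx=-4,dy=-6->C
Step 2: C = 18, D = 10, total pairs = 28.
Step 3: tau = (C - D)/(n(n-1)/2) = (18 - 10)/28 = 0.285714.
Step 4: Exact two-sided p-value (enumerate n! = 40320 permutations of y under H0): p = 0.398760.
Step 5: alpha = 0.1. fail to reject H0.

tau_b = 0.2857 (C=18, D=10), p = 0.398760, fail to reject H0.


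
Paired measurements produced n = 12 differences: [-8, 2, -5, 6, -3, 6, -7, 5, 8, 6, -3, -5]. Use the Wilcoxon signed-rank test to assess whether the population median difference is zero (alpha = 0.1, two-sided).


Step 1: Drop any zero differences (none here) and take |d_i|.
|d| = [8, 2, 5, 6, 3, 6, 7, 5, 8, 6, 3, 5]
Step 2: Midrank |d_i| (ties get averaged ranks).
ranks: |8|->11.5, |2|->1, |5|->5, |6|->8, |3|->2.5, |6|->8, |7|->10, |5|->5, |8|->11.5, |6|->8, |3|->2.5, |5|->5
Step 3: Attach original signs; sum ranks with positive sign and with negative sign.
W+ = 1 + 8 + 8 + 5 + 11.5 + 8 = 41.5
W- = 11.5 + 5 + 2.5 + 10 + 2.5 + 5 = 36.5
(Check: W+ + W- = 78 should equal n(n+1)/2 = 78.)
Step 4: Test statistic W = min(W+, W-) = 36.5.
Step 5: Ties in |d|, so use the tie-corrected normal approximation.
        E[W] = n(n+1)/4 = 12*13/4 = 39.
        Tie groups: |d|=3 (t=2), |d|=5 (t=3), |d|=6 (t=3), |d|=8 (t=2); sum(t^3 - t) = 60.
        Var[W] = n(n+1)(2n+1)/24 - sum(t^3-t)/48 = 3900/24 - 60/48 = 161.25.
        z = (W - E[W]) / sqrt(Var[W]) = (36.5 - 39) / 12.6984 = -0.1969.
        Two-sided p = 2*Phi(z) = 0.843926.
Step 6: alpha = 0.1. fail to reject H0.

W+ = 41.5, W- = 36.5, W = min = 36.5, p = 0.843926, fail to reject H0.


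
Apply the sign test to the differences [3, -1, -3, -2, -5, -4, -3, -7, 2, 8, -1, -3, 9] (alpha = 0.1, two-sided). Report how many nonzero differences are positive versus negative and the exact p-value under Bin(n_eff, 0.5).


Step 1: Discard zero differences. Original n = 13; n_eff = number of nonzero differences = 13.
Nonzero differences (with sign): +3, -1, -3, -2, -5, -4, -3, -7, +2, +8, -1, -3, +9
Step 2: Count signs: positive = 4, negative = 9.
Step 3: Under H0: P(positive) = 0.5, so the number of positives S ~ Bin(13, 0.5).
Step 4: Two-sided exact p-value = sum of Bin(13,0.5) probabilities at or below the observed probability = 0.266846.
Step 5: alpha = 0.1. fail to reject H0.

n_eff = 13, pos = 4, neg = 9, p = 0.266846, fail to reject H0.


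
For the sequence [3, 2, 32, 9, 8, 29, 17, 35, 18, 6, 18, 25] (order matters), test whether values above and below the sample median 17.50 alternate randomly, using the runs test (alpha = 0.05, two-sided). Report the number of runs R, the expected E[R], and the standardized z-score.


Step 1: Compute median = 17.50; label A = above, B = below.
Labels in order: BBABBABAABAA  (n_A = 6, n_B = 6)
Step 2: Count runs R = 8.
Step 3: Under H0 (random ordering), E[R] = 2*n_A*n_B/(n_A+n_B) + 1 = 2*6*6/12 + 1 = 7.0000.
        Var[R] = 2*n_A*n_B*(2*n_A*n_B - n_A - n_B) / ((n_A+n_B)^2 * (n_A+n_B-1)) = 4320/1584 = 2.7273.
        SD[R] = 1.6514.
Step 4: Continuity-corrected z = (R - 0.5 - E[R]) / SD[R] = (8 - 0.5 - 7.0000) / 1.6514 = 0.3028.
Step 5: Two-sided p-value via normal approximation = 2*(1 - Phi(|z|)) = 0.762069.
Step 6: alpha = 0.05. fail to reject H0.

R = 8, z = 0.3028, p = 0.762069, fail to reject H0.


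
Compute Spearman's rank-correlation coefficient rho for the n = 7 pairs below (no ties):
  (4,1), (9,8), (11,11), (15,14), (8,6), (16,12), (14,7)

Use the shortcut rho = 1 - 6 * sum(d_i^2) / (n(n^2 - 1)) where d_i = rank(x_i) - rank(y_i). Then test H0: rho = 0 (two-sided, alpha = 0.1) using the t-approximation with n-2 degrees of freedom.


Step 1: Rank x and y separately (midranks; no ties here).
rank(x): 4->1, 9->3, 11->4, 15->6, 8->2, 16->7, 14->5
rank(y): 1->1, 8->4, 11->5, 14->7, 6->2, 12->6, 7->3
Step 2: d_i = R_x(i) - R_y(i); compute d_i^2.
  (1-1)^2=0, (3-4)^2=1, (4-5)^2=1, (6-7)^2=1, (2-2)^2=0, (7-6)^2=1, (5-3)^2=4
sum(d^2) = 8.
Step 3: rho = 1 - 6*8 / (7*(7^2 - 1)) = 1 - 48/336 = 0.857143.
Step 4: Under H0, t = rho * sqrt((n-2)/(1-rho^2)) = 3.7210 ~ t(5).
Step 5: Two-sided p-value from the t-distribution with 5 df = 0.013697.
Step 6: alpha = 0.1. reject H0.

rho = 0.8571, p = 0.013697, reject H0 at alpha = 0.1.


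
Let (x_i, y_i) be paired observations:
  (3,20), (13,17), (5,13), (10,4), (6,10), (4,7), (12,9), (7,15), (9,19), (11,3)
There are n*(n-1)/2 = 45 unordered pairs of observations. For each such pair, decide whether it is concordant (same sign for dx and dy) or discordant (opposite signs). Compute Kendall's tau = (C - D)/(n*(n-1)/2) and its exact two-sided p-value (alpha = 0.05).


Step 1: Enumerate the 45 unordered pairs (i,j) with i<j and classify each by sign(x_j-x_i) * sign(y_j-y_i).
  (1,2):dx=+10,dy=-3->D; (1,3):dx=+2,dy=-7->D; (1,4):dx=+7,dy=-16->D; (1,5):dx=+3,dy=-10->D
  (1,6):dx=+1,dy=-13->D; (1,7):dx=+9,dy=-11->D; (1,8):dx=+4,dy=-5->D; (1,9):dx=+6,dy=-1->D
  (1,10):dx=+8,dy=-17->D; (2,3):dx=-8,dy=-4->C; (2,4):dx=-3,dy=-13->C; (2,5):dx=-7,dy=-7->C
  (2,6):dx=-9,dy=-10->C; (2,7):dx=-1,dy=-8->C; (2,8):dx=-6,dy=-2->C; (2,9):dx=-4,dy=+2->D
  (2,10):dx=-2,dy=-14->C; (3,4):dx=+5,dy=-9->D; (3,5):dx=+1,dy=-3->D; (3,6):dx=-1,dy=-6->C
  (3,7):dx=+7,dy=-4->D; (3,8):dx=+2,dy=+2->C; (3,9):dx=+4,dy=+6->C; (3,10):dx=+6,dy=-10->D
  (4,5):dx=-4,dy=+6->D; (4,6):dx=-6,dy=+3->D; (4,7):dx=+2,dy=+5->C; (4,8):dx=-3,dy=+11->D
  (4,9):dx=-1,dy=+15->D; (4,10):dx=+1,dy=-1->D; (5,6):dx=-2,dy=-3->C; (5,7):dx=+6,dy=-1->D
  (5,8):dx=+1,dy=+5->C; (5,9):dx=+3,dy=+9->C; (5,10):dx=+5,dy=-7->D; (6,7):dx=+8,dy=+2->C
  (6,8):dx=+3,dy=+8->C; (6,9):dx=+5,dy=+12->C; (6,10):dx=+7,dy=-4->D; (7,8):dx=-5,dy=+6->D
  (7,9):dx=-3,dy=+10->D; (7,10):dx=-1,dy=-6->C; (8,9):dx=+2,dy=+4->C; (8,10):dx=+4,dy=-12->D
  (9,10):dx=+2,dy=-16->D
Step 2: C = 19, D = 26, total pairs = 45.
Step 3: tau = (C - D)/(n(n-1)/2) = (19 - 26)/45 = -0.155556.
Step 4: Exact two-sided p-value (enumerate n! = 3628800 permutations of y under H0): p = 0.600654.
Step 5: alpha = 0.05. fail to reject H0.

tau_b = -0.1556 (C=19, D=26), p = 0.600654, fail to reject H0.


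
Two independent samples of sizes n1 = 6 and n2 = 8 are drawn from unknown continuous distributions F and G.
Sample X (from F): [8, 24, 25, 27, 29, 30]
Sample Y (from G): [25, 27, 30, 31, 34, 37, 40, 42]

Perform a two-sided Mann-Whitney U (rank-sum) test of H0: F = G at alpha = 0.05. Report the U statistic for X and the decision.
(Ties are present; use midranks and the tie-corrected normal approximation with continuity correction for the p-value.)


Step 1: Combine and sort all 14 observations; assign midranks.
sorted (value, group): (8,X), (24,X), (25,X), (25,Y), (27,X), (27,Y), (29,X), (30,X), (30,Y), (31,Y), (34,Y), (37,Y), (40,Y), (42,Y)
ranks: 8->1, 24->2, 25->3.5, 25->3.5, 27->5.5, 27->5.5, 29->7, 30->8.5, 30->8.5, 31->10, 34->11, 37->12, 40->13, 42->14
Step 2: Rank sum for X: R1 = 1 + 2 + 3.5 + 5.5 + 7 + 8.5 = 27.5.
Step 3: U_X = R1 - n1(n1+1)/2 = 27.5 - 6*7/2 = 27.5 - 21 = 6.5.
       U_Y = n1*n2 - U_X = 48 - 6.5 = 41.5.
Step 4: Ties are present, so use the tie-corrected normal approximation (with continuity correction) for the p-value.
Step 5: p-value = 0.027668; compare to alpha = 0.05. reject H0.

U_X = 6.5, p = 0.027668, reject H0 at alpha = 0.05.


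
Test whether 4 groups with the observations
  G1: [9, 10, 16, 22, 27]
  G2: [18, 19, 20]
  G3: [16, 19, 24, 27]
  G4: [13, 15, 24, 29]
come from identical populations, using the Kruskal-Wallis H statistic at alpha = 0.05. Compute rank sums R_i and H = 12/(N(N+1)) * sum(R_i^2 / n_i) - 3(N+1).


Step 1: Combine all N = 16 observations and assign midranks.
sorted (value, group, rank): (9,G1,1), (10,G1,2), (13,G4,3), (15,G4,4), (16,G1,5.5), (16,G3,5.5), (18,G2,7), (19,G2,8.5), (19,G3,8.5), (20,G2,10), (22,G1,11), (24,G3,12.5), (24,G4,12.5), (27,G1,14.5), (27,G3,14.5), (29,G4,16)
Step 2: Sum ranks within each group.
R_1 = 34 (n_1 = 5)
R_2 = 25.5 (n_2 = 3)
R_3 = 41 (n_3 = 4)
R_4 = 35.5 (n_4 = 4)
Step 3: H = 12/(N(N+1)) * sum(R_i^2/n_i) - 3(N+1)
     = 12/(16*17) * (34^2/5 + 25.5^2/3 + 41^2/4 + 35.5^2/4) - 3*17
     = 0.044118 * 1183.26 - 51
     = 1.202757.
Step 4: Ties present; correction factor C = 1 - 24/(16^3 - 16) = 0.994118. Corrected H = 1.202757 / 0.994118 = 1.209874.
Step 5: Under H0, H ~ chi^2(3); p-value = 0.750637.
Step 6: alpha = 0.05. fail to reject H0.

H = 1.2099, df = 3, p = 0.750637, fail to reject H0.


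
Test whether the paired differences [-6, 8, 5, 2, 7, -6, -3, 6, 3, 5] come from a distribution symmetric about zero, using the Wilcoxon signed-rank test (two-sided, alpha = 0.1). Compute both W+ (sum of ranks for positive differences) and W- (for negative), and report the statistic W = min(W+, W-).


Step 1: Drop any zero differences (none here) and take |d_i|.
|d| = [6, 8, 5, 2, 7, 6, 3, 6, 3, 5]
Step 2: Midrank |d_i| (ties get averaged ranks).
ranks: |6|->7, |8|->10, |5|->4.5, |2|->1, |7|->9, |6|->7, |3|->2.5, |6|->7, |3|->2.5, |5|->4.5
Step 3: Attach original signs; sum ranks with positive sign and with negative sign.
W+ = 10 + 4.5 + 1 + 9 + 7 + 2.5 + 4.5 = 38.5
W- = 7 + 7 + 2.5 = 16.5
(Check: W+ + W- = 55 should equal n(n+1)/2 = 55.)
Step 4: Test statistic W = min(W+, W-) = 16.5.
Step 5: Ties in |d|, so use the tie-corrected normal approximation.
        E[W] = n(n+1)/4 = 10*11/4 = 27.5.
        Tie groups: |d|=3 (t=2), |d|=5 (t=2), |d|=6 (t=3); sum(t^3 - t) = 36.
        Var[W] = n(n+1)(2n+1)/24 - sum(t^3-t)/48 = 2310/24 - 36/48 = 95.5.
        z = (W - E[W]) / sqrt(Var[W]) = (16.5 - 27.5) / 9.7724 = -1.1256.
        Two-sided p = 2*Phi(z) = 0.260327.
Step 6: alpha = 0.1. fail to reject H0.

W+ = 38.5, W- = 16.5, W = min = 16.5, p = 0.260327, fail to reject H0.


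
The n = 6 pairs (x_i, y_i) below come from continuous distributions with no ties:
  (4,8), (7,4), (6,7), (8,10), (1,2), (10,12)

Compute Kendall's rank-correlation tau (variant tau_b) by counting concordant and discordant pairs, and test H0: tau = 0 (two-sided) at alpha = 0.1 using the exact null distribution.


Step 1: Enumerate the 15 unordered pairs (i,j) with i<j and classify each by sign(x_j-x_i) * sign(y_j-y_i).
  (1,2):dx=+3,dy=-4->D; (1,3):dx=+2,dy=-1->D; (1,4):dx=+4,dy=+2->C; (1,5):dx=-3,dy=-6->C
  (1,6):dx=+6,dy=+4->C; (2,3):dx=-1,dy=+3->D; (2,4):dx=+1,dy=+6->C; (2,5):dx=-6,dy=-2->C
  (2,6):dx=+3,dy=+8->C; (3,4):dx=+2,dy=+3->C; (3,5):dx=-5,dy=-5->C; (3,6):dx=+4,dy=+5->C
  (4,5):dx=-7,dy=-8->C; (4,6):dx=+2,dy=+2->C; (5,6):dx=+9,dy=+10->C
Step 2: C = 12, D = 3, total pairs = 15.
Step 3: tau = (C - D)/(n(n-1)/2) = (12 - 3)/15 = 0.600000.
Step 4: Exact two-sided p-value (enumerate n! = 720 permutations of y under H0): p = 0.136111.
Step 5: alpha = 0.1. fail to reject H0.

tau_b = 0.6000 (C=12, D=3), p = 0.136111, fail to reject H0.


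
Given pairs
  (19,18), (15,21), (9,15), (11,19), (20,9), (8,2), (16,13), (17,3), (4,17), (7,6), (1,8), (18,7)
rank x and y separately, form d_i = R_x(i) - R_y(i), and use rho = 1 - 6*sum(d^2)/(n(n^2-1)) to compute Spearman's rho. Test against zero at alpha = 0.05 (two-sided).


Step 1: Rank x and y separately (midranks; no ties here).
rank(x): 19->11, 15->7, 9->5, 11->6, 20->12, 8->4, 16->8, 17->9, 4->2, 7->3, 1->1, 18->10
rank(y): 18->10, 21->12, 15->8, 19->11, 9->6, 2->1, 13->7, 3->2, 17->9, 6->3, 8->5, 7->4
Step 2: d_i = R_x(i) - R_y(i); compute d_i^2.
  (11-10)^2=1, (7-12)^2=25, (5-8)^2=9, (6-11)^2=25, (12-6)^2=36, (4-1)^2=9, (8-7)^2=1, (9-2)^2=49, (2-9)^2=49, (3-3)^2=0, (1-5)^2=16, (10-4)^2=36
sum(d^2) = 256.
Step 3: rho = 1 - 6*256 / (12*(12^2 - 1)) = 1 - 1536/1716 = 0.104895.
Step 4: Under H0, t = rho * sqrt((n-2)/(1-rho^2)) = 0.3335 ~ t(10).
Step 5: Two-sided p-value from the t-distribution with 10 df = 0.745609.
Step 6: alpha = 0.05. fail to reject H0.

rho = 0.1049, p = 0.745609, fail to reject H0 at alpha = 0.05.


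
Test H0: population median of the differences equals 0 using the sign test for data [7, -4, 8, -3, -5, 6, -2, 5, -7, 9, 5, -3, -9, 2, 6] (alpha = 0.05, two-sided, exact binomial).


Step 1: Discard zero differences. Original n = 15; n_eff = number of nonzero differences = 15.
Nonzero differences (with sign): +7, -4, +8, -3, -5, +6, -2, +5, -7, +9, +5, -3, -9, +2, +6
Step 2: Count signs: positive = 8, negative = 7.
Step 3: Under H0: P(positive) = 0.5, so the number of positives S ~ Bin(15, 0.5).
Step 4: Two-sided exact p-value = sum of Bin(15,0.5) probabilities at or below the observed probability = 1.000000.
Step 5: alpha = 0.05. fail to reject H0.

n_eff = 15, pos = 8, neg = 7, p = 1.000000, fail to reject H0.


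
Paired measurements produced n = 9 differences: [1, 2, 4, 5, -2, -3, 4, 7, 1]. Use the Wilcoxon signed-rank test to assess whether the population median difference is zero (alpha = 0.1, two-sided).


Step 1: Drop any zero differences (none here) and take |d_i|.
|d| = [1, 2, 4, 5, 2, 3, 4, 7, 1]
Step 2: Midrank |d_i| (ties get averaged ranks).
ranks: |1|->1.5, |2|->3.5, |4|->6.5, |5|->8, |2|->3.5, |3|->5, |4|->6.5, |7|->9, |1|->1.5
Step 3: Attach original signs; sum ranks with positive sign and with negative sign.
W+ = 1.5 + 3.5 + 6.5 + 8 + 6.5 + 9 + 1.5 = 36.5
W- = 3.5 + 5 = 8.5
(Check: W+ + W- = 45 should equal n(n+1)/2 = 45.)
Step 4: Test statistic W = min(W+, W-) = 8.5.
Step 5: Ties in |d|, so use the tie-corrected normal approximation.
        E[W] = n(n+1)/4 = 9*10/4 = 22.5.
        Tie groups: |d|=1 (t=2), |d|=2 (t=2), |d|=4 (t=2); sum(t^3 - t) = 18.
        Var[W] = n(n+1)(2n+1)/24 - sum(t^3-t)/48 = 1710/24 - 18/48 = 70.875.
        z = (W - E[W]) / sqrt(Var[W]) = (8.5 - 22.5) / 8.4187 = -1.6630.
        Two-sided p = 2*Phi(z) = 0.096321.
Step 6: alpha = 0.1. reject H0.

W+ = 36.5, W- = 8.5, W = min = 8.5, p = 0.096321, reject H0.


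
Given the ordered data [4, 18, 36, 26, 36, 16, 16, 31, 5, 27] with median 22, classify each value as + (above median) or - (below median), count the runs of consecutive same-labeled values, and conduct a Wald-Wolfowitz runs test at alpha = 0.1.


Step 1: Compute median = 22; label A = above, B = below.
Labels in order: BBAAABBABA  (n_A = 5, n_B = 5)
Step 2: Count runs R = 6.
Step 3: Under H0 (random ordering), E[R] = 2*n_A*n_B/(n_A+n_B) + 1 = 2*5*5/10 + 1 = 6.0000.
        Var[R] = 2*n_A*n_B*(2*n_A*n_B - n_A - n_B) / ((n_A+n_B)^2 * (n_A+n_B-1)) = 2000/900 = 2.2222.
        SD[R] = 1.4907.
Step 4: R = E[R], so z = 0 with no continuity correction.
Step 5: Two-sided p-value via normal approximation = 2*(1 - Phi(|z|)) = 1.000000.
Step 6: alpha = 0.1. fail to reject H0.

R = 6, z = 0.0000, p = 1.000000, fail to reject H0.


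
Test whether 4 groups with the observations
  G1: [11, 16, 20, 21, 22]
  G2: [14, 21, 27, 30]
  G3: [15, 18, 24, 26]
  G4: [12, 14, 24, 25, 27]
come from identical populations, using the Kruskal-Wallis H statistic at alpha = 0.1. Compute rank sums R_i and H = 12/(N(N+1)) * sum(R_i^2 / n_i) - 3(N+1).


Step 1: Combine all N = 18 observations and assign midranks.
sorted (value, group, rank): (11,G1,1), (12,G4,2), (14,G2,3.5), (14,G4,3.5), (15,G3,5), (16,G1,6), (18,G3,7), (20,G1,8), (21,G1,9.5), (21,G2,9.5), (22,G1,11), (24,G3,12.5), (24,G4,12.5), (25,G4,14), (26,G3,15), (27,G2,16.5), (27,G4,16.5), (30,G2,18)
Step 2: Sum ranks within each group.
R_1 = 35.5 (n_1 = 5)
R_2 = 47.5 (n_2 = 4)
R_3 = 39.5 (n_3 = 4)
R_4 = 48.5 (n_4 = 5)
Step 3: H = 12/(N(N+1)) * sum(R_i^2/n_i) - 3(N+1)
     = 12/(18*19) * (35.5^2/5 + 47.5^2/4 + 39.5^2/4 + 48.5^2/5) - 3*19
     = 0.035088 * 1676.62 - 57
     = 1.828947.
Step 4: Ties present; correction factor C = 1 - 24/(18^3 - 18) = 0.995872. Corrected H = 1.828947 / 0.995872 = 1.836528.
Step 5: Under H0, H ~ chi^2(3); p-value = 0.607018.
Step 6: alpha = 0.1. fail to reject H0.

H = 1.8365, df = 3, p = 0.607018, fail to reject H0.


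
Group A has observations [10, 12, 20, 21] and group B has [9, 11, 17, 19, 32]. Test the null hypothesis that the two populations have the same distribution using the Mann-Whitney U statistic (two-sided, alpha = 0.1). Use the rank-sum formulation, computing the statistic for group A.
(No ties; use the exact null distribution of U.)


Step 1: Combine and sort all 9 observations; assign midranks.
sorted (value, group): (9,Y), (10,X), (11,Y), (12,X), (17,Y), (19,Y), (20,X), (21,X), (32,Y)
ranks: 9->1, 10->2, 11->3, 12->4, 17->5, 19->6, 20->7, 21->8, 32->9
Step 2: Rank sum for X: R1 = 2 + 4 + 7 + 8 = 21.
Step 3: U_X = R1 - n1(n1+1)/2 = 21 - 4*5/2 = 21 - 10 = 11.
       U_Y = n1*n2 - U_X = 20 - 11 = 9.
Step 4: No ties, so the exact null distribution of U (based on enumerating the C(9,4) = 126 equally likely rank assignments) gives the two-sided p-value.
Step 5: p-value = 0.904762; compare to alpha = 0.1. fail to reject H0.

U_X = 11, p = 0.904762, fail to reject H0 at alpha = 0.1.


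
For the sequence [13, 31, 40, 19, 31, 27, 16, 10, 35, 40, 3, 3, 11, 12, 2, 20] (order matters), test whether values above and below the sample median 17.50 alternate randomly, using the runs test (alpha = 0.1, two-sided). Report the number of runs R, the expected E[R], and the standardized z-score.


Step 1: Compute median = 17.50; label A = above, B = below.
Labels in order: BAAAAABBAABBBBBA  (n_A = 8, n_B = 8)
Step 2: Count runs R = 6.
Step 3: Under H0 (random ordering), E[R] = 2*n_A*n_B/(n_A+n_B) + 1 = 2*8*8/16 + 1 = 9.0000.
        Var[R] = 2*n_A*n_B*(2*n_A*n_B - n_A - n_B) / ((n_A+n_B)^2 * (n_A+n_B-1)) = 14336/3840 = 3.7333.
        SD[R] = 1.9322.
Step 4: Continuity-corrected z = (R + 0.5 - E[R]) / SD[R] = (6 + 0.5 - 9.0000) / 1.9322 = -1.2939.
Step 5: Two-sided p-value via normal approximation = 2*(1 - Phi(|z|)) = 0.195709.
Step 6: alpha = 0.1. fail to reject H0.

R = 6, z = -1.2939, p = 0.195709, fail to reject H0.


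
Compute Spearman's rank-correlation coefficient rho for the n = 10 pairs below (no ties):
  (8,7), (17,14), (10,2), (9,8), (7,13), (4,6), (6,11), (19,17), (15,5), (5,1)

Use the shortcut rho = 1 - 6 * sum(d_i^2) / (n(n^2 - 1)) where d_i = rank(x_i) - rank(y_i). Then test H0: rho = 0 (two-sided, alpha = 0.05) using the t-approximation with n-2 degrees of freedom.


Step 1: Rank x and y separately (midranks; no ties here).
rank(x): 8->5, 17->9, 10->7, 9->6, 7->4, 4->1, 6->3, 19->10, 15->8, 5->2
rank(y): 7->5, 14->9, 2->2, 8->6, 13->8, 6->4, 11->7, 17->10, 5->3, 1->1
Step 2: d_i = R_x(i) - R_y(i); compute d_i^2.
  (5-5)^2=0, (9-9)^2=0, (7-2)^2=25, (6-6)^2=0, (4-8)^2=16, (1-4)^2=9, (3-7)^2=16, (10-10)^2=0, (8-3)^2=25, (2-1)^2=1
sum(d^2) = 92.
Step 3: rho = 1 - 6*92 / (10*(10^2 - 1)) = 1 - 552/990 = 0.442424.
Step 4: Under H0, t = rho * sqrt((n-2)/(1-rho^2)) = 1.3954 ~ t(8).
Step 5: Two-sided p-value from the t-distribution with 8 df = 0.200423.
Step 6: alpha = 0.05. fail to reject H0.

rho = 0.4424, p = 0.200423, fail to reject H0 at alpha = 0.05.


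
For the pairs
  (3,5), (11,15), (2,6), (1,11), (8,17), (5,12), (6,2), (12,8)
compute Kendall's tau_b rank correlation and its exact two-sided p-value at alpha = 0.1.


Step 1: Enumerate the 28 unordered pairs (i,j) with i<j and classify each by sign(x_j-x_i) * sign(y_j-y_i).
  (1,2):dx=+8,dy=+10->C; (1,3):dx=-1,dy=+1->D; (1,4):dx=-2,dy=+6->D; (1,5):dx=+5,dy=+12->C
  (1,6):dx=+2,dy=+7->C; (1,7):dx=+3,dy=-3->D; (1,8):dx=+9,dy=+3->C; (2,3):dx=-9,dy=-9->C
  (2,4):dx=-10,dy=-4->C; (2,5):dx=-3,dy=+2->D; (2,6):dx=-6,dy=-3->C; (2,7):dx=-5,dy=-13->C
  (2,8):dx=+1,dy=-7->D; (3,4):dx=-1,dy=+5->D; (3,5):dx=+6,dy=+11->C; (3,6):dx=+3,dy=+6->C
  (3,7):dx=+4,dy=-4->D; (3,8):dx=+10,dy=+2->C; (4,5):dx=+7,dy=+6->C; (4,6):dx=+4,dy=+1->C
  (4,7):dx=+5,dy=-9->D; (4,8):dx=+11,dy=-3->D; (5,6):dx=-3,dy=-5->C; (5,7):dx=-2,dy=-15->C
  (5,8):dx=+4,dy=-9->D; (6,7):dx=+1,dy=-10->D; (6,8):dx=+7,dy=-4->D; (7,8):dx=+6,dy=+6->C
Step 2: C = 16, D = 12, total pairs = 28.
Step 3: tau = (C - D)/(n(n-1)/2) = (16 - 12)/28 = 0.142857.
Step 4: Exact two-sided p-value (enumerate n! = 40320 permutations of y under H0): p = 0.719544.
Step 5: alpha = 0.1. fail to reject H0.

tau_b = 0.1429 (C=16, D=12), p = 0.719544, fail to reject H0.


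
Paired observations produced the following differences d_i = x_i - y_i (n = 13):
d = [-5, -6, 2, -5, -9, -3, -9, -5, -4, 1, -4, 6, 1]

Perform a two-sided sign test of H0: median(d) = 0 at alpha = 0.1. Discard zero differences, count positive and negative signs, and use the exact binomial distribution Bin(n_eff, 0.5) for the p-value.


Step 1: Discard zero differences. Original n = 13; n_eff = number of nonzero differences = 13.
Nonzero differences (with sign): -5, -6, +2, -5, -9, -3, -9, -5, -4, +1, -4, +6, +1
Step 2: Count signs: positive = 4, negative = 9.
Step 3: Under H0: P(positive) = 0.5, so the number of positives S ~ Bin(13, 0.5).
Step 4: Two-sided exact p-value = sum of Bin(13,0.5) probabilities at or below the observed probability = 0.266846.
Step 5: alpha = 0.1. fail to reject H0.

n_eff = 13, pos = 4, neg = 9, p = 0.266846, fail to reject H0.
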